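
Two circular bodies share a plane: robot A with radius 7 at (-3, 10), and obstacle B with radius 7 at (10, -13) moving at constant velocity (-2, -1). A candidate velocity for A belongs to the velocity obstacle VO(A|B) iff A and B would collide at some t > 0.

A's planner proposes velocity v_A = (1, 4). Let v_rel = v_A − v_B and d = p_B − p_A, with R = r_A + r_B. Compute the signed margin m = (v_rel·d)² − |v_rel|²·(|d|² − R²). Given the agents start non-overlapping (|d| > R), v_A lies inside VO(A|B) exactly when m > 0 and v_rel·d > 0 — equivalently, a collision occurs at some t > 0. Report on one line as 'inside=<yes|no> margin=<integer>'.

d = (13, -23),  |d|² = 698;  R = 7+7 = 14,  c = 698−14² = 502
v_rel = (3, 5),  |v_rel|² = 34;  v_rel·d = (3)·(13) + (5)·(-23) = -76
34·t² + 152·t + 502 = 0  ⇒  m = (-76)² − 34·502 = -11292
m = -11292 < 0,  v_rel·d = -76 < 0  ⇒  outside

inside=no margin=-11292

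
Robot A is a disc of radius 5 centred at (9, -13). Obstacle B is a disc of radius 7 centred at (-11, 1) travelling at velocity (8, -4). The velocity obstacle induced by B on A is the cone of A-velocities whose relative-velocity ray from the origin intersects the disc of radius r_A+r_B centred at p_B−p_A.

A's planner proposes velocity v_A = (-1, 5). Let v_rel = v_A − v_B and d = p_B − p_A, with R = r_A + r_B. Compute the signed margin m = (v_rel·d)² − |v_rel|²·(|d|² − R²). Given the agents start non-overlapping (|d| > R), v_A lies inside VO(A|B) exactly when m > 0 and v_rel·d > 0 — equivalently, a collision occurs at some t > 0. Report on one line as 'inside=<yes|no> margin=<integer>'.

d = (-20, 14),  |d|² = 596;  R = 5+7 = 12,  c = 596−12² = 452
v_rel = (-9, 9),  |v_rel|² = 162;  v_rel·d = (-9)·(-20) + (9)·(14) = 306
162·t² − 612·t + 452 = 0  ⇒  m = 306² − 162·452 = 20412
m = 20412 > 0,  v_rel·d = 306 > 0  ⇒  inside

inside=yes margin=20412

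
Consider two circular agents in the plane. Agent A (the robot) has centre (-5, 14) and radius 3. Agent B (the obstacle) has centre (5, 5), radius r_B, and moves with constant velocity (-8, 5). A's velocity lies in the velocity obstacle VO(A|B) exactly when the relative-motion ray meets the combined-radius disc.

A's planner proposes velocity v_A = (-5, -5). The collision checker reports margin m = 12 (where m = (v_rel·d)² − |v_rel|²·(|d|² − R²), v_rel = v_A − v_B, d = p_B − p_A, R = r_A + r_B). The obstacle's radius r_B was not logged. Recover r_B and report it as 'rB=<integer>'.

m = 12
d = (10, -9);  v_rel = (3, -10),  |v_rel|² = 109
v_rel×d = (3)·(-9) − (-10)·(10) = 73
since m = R²·109 − 73²:  R² = (5329 + 12) / 109 = 49
R = √49 = 7  ⇒  r_B = 7 − 3 = 4

rB=4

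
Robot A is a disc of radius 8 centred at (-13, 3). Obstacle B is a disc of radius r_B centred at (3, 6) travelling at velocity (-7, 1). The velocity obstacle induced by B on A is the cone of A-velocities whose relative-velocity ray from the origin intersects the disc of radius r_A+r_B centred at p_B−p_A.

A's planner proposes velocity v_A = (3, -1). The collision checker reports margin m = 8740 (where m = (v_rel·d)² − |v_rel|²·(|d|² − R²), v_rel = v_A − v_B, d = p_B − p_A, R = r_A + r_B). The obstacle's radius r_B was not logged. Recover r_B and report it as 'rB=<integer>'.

m = 8740
d = (16, 3);  v_rel = (10, -2),  |v_rel|² = 104
v_rel×d = (10)·(3) − (-2)·(16) = 62
since m = R²·104 − 62²:  R² = (3844 + 8740) / 104 = 121
R = √121 = 11  ⇒  r_B = 11 − 8 = 3

rB=3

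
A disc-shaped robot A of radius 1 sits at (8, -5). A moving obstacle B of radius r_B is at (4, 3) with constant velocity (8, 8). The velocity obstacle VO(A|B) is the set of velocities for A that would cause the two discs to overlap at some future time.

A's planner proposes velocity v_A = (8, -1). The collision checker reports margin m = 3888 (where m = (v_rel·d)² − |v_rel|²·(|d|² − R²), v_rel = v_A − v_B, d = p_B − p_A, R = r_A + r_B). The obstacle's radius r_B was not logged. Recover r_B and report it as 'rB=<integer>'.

m = 3888
d = (-4, 8);  v_rel = (0, -9),  |v_rel|² = 81
v_rel×d = (0)·(8) − (-9)·(-4) = -36
since m = R²·81 − (-36)²:  R² = (1296 + 3888) / 81 = 64
R = √64 = 8  ⇒  r_B = 8 − 1 = 7

rB=7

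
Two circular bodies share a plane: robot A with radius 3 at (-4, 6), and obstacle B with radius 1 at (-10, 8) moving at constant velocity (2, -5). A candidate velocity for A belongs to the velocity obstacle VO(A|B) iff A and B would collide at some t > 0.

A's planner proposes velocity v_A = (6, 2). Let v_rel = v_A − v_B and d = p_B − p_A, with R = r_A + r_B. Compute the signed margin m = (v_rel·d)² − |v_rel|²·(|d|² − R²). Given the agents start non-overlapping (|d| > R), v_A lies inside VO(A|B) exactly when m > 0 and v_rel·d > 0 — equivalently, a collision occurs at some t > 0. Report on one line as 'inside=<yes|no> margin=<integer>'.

d = (-6, 2),  |d|² = 40;  R = 3+1 = 4,  c = 40−4² = 24
v_rel = (4, 7),  |v_rel|² = 65;  v_rel·d = (4)·(-6) + (7)·(2) = -10
65·t² + 20·t + 24 = 0  ⇒  m = (-10)² − 65·24 = -1460
m = -1460 < 0,  v_rel·d = -10 < 0  ⇒  outside

inside=no margin=-1460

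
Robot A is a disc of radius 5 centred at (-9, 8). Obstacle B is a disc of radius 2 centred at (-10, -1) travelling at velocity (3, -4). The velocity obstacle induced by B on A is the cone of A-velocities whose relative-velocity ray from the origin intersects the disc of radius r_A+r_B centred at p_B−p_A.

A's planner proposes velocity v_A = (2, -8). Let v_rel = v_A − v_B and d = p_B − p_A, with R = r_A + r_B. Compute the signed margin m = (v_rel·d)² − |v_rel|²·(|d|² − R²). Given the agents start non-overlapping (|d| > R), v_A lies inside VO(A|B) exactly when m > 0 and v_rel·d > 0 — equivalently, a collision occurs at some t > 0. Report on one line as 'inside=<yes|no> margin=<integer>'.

d = (-1, -9),  |d|² = 82;  R = 5+2 = 7,  c = 82−7² = 33
v_rel = (-1, -4),  |v_rel|² = 17;  v_rel·d = (-1)·(-1) + (-4)·(-9) = 37
17·t² − 74·t + 33 = 0  ⇒  m = 37² − 17·33 = 808
m = 808 > 0,  v_rel·d = 37 > 0  ⇒  inside

inside=yes margin=808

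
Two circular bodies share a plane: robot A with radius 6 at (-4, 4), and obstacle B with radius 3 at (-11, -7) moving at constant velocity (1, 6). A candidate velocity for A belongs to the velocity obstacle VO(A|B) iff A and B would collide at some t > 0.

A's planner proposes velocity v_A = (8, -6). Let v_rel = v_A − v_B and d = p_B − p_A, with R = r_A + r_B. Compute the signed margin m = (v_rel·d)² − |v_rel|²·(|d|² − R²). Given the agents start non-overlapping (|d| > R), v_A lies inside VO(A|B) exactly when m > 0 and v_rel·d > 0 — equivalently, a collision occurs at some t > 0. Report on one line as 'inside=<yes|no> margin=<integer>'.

d = (-7, -11),  |d|² = 170;  R = 6+3 = 9,  c = 170−9² = 89
v_rel = (7, -12),  |v_rel|² = 193;  v_rel·d = (7)·(-7) + (-12)·(-11) = 83
193·t² − 166·t + 89 = 0  ⇒  m = 83² − 193·89 = -10288
m = -10288 < 0,  v_rel·d = 83 > 0  ⇒  outside

inside=no margin=-10288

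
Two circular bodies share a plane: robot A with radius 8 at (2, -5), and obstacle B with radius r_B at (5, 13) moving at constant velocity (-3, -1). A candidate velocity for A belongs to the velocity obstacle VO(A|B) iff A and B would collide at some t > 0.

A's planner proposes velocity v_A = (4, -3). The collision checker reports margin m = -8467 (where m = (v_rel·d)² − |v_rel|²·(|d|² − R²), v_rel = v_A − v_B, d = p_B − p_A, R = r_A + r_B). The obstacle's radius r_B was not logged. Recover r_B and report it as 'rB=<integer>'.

m = -8467
d = (3, 18);  v_rel = (7, -2),  |v_rel|² = 53
v_rel×d = (7)·(18) − (-2)·(3) = 132
since m = R²·53 − 132²:  R² = (17424 + -8467) / 53 = 169
R = √169 = 13  ⇒  r_B = 13 − 8 = 5

rB=5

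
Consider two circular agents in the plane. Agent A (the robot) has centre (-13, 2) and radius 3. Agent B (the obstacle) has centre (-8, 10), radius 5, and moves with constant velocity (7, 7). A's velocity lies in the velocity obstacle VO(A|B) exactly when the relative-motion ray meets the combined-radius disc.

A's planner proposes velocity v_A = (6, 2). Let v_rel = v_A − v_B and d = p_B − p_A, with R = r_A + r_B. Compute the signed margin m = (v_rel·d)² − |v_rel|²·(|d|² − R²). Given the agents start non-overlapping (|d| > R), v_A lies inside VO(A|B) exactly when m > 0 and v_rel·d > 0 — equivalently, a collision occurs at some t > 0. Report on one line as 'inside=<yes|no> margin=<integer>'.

d = (5, 8),  |d|² = 89;  R = 3+5 = 8,  c = 89−8² = 25
v_rel = (-1, -5),  |v_rel|² = 26;  v_rel·d = (-1)·(5) + (-5)·(8) = -45
26·t² + 90·t + 25 = 0  ⇒  m = (-45)² − 26·25 = 1375
m = 1375 > 0,  v_rel·d = -45 < 0  ⇒  outside

inside=no margin=1375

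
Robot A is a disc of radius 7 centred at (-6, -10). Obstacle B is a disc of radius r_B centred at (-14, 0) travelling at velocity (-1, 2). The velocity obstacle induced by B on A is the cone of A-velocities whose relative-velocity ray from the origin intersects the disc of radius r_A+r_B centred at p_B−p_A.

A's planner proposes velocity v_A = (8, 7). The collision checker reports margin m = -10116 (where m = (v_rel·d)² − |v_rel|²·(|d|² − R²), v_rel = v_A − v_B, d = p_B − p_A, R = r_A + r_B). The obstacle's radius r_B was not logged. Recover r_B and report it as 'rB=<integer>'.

m = -10116
d = (-8, 10);  v_rel = (9, 5),  |v_rel|² = 106
v_rel×d = (9)·(10) − (5)·(-8) = 130
since m = R²·106 − 130²:  R² = (16900 + -10116) / 106 = 64
R = √64 = 8  ⇒  r_B = 8 − 7 = 1

rB=1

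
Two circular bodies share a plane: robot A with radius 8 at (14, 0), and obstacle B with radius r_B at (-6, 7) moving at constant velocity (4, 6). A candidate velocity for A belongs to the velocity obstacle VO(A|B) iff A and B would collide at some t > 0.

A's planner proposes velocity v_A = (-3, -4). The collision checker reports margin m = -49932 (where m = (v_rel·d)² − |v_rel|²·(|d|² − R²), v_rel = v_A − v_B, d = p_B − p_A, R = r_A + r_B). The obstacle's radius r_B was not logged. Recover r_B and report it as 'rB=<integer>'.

m = -49932
d = (-20, 7);  v_rel = (-7, -10),  |v_rel|² = 149
v_rel×d = (-7)·(7) − (-10)·(-20) = -249
since m = R²·149 − (-249)²:  R² = (62001 + -49932) / 149 = 81
R = √81 = 9  ⇒  r_B = 9 − 8 = 1

rB=1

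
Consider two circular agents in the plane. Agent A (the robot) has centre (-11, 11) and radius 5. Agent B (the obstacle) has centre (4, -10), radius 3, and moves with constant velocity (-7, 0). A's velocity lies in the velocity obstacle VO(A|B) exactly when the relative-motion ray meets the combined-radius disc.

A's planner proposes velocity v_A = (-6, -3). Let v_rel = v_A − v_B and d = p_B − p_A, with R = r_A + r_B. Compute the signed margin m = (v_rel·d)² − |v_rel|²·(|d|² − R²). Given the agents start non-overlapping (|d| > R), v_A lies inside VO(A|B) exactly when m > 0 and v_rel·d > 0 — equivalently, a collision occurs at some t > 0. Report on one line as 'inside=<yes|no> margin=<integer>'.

d = (15, -21),  |d|² = 666;  R = 5+3 = 8,  c = 666−8² = 602
v_rel = (1, -3),  |v_rel|² = 10;  v_rel·d = (1)·(15) + (-3)·(-21) = 78
10·t² − 156·t + 602 = 0  ⇒  m = 78² − 10·602 = 64
m = 64 > 0,  v_rel·d = 78 > 0  ⇒  inside

inside=yes margin=64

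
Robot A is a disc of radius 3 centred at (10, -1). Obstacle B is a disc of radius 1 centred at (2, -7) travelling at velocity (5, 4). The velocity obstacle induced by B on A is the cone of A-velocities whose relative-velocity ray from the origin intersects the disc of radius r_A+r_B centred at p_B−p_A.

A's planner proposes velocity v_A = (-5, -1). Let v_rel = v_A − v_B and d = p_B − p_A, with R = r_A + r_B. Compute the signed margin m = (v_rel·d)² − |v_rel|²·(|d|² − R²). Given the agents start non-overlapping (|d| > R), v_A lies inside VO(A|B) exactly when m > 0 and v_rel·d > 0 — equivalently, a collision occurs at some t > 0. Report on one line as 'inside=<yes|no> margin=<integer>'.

d = (-8, -6),  |d|² = 100;  R = 3+1 = 4,  c = 100−4² = 84
v_rel = (-10, -5),  |v_rel|² = 125;  v_rel·d = (-10)·(-8) + (-5)·(-6) = 110
125·t² − 220·t + 84 = 0  ⇒  m = 110² − 125·84 = 1600
m = 1600 > 0,  v_rel·d = 110 > 0  ⇒  inside

inside=yes margin=1600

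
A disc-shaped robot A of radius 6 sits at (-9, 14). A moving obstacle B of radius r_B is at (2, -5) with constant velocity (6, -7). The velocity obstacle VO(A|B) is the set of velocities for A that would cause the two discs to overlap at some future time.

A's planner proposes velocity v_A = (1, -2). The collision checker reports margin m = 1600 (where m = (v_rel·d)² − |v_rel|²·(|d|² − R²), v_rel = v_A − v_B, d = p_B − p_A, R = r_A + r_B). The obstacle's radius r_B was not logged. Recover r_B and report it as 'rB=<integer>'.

m = 1600
d = (11, -19);  v_rel = (-5, 5),  |v_rel|² = 50
v_rel×d = (-5)·(-19) − (5)·(11) = 40
since m = R²·50 − 40²:  R² = (1600 + 1600) / 50 = 64
R = √64 = 8  ⇒  r_B = 8 − 6 = 2

rB=2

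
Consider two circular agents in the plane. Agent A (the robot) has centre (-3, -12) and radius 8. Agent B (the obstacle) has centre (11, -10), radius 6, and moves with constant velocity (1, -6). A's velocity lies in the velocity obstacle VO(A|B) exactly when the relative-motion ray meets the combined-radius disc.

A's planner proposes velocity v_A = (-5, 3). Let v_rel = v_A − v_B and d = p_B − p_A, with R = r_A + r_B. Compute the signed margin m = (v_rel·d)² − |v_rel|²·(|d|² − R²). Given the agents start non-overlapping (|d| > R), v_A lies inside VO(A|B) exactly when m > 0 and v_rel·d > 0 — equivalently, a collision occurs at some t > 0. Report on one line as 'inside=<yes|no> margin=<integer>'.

d = (14, 2),  |d|² = 200;  R = 8+6 = 14,  c = 200−14² = 4
v_rel = (-6, 9),  |v_rel|² = 117;  v_rel·d = (-6)·(14) + (9)·(2) = -66
117·t² + 132·t + 4 = 0  ⇒  m = (-66)² − 117·4 = 3888
m = 3888 > 0,  v_rel·d = -66 < 0  ⇒  outside

inside=no margin=3888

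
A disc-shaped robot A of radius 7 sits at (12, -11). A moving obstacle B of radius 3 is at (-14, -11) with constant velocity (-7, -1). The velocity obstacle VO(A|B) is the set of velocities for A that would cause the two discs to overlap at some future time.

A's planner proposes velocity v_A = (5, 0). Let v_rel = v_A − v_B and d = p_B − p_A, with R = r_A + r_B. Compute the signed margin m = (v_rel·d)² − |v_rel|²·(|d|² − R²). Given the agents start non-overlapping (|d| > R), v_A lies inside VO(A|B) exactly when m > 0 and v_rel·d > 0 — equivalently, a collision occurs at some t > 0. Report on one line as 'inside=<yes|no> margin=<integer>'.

d = (-26, 0),  |d|² = 676;  R = 7+3 = 10,  c = 676−10² = 576
v_rel = (12, 1),  |v_rel|² = 145;  v_rel·d = (12)·(-26) + (1)·(0) = -312
145·t² + 624·t + 576 = 0  ⇒  m = (-312)² − 145·576 = 13824
m = 13824 > 0,  v_rel·d = -312 < 0  ⇒  outside

inside=no margin=13824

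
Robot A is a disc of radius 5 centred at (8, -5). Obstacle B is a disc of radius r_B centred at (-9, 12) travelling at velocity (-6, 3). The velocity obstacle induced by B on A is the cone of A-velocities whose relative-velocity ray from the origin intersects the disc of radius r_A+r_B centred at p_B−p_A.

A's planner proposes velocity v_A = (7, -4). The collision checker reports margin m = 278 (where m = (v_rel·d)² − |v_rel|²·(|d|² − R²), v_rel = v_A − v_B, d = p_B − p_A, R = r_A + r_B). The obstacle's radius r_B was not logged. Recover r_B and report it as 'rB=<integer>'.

m = 278
d = (-17, 17);  v_rel = (13, -7),  |v_rel|² = 218
v_rel×d = (13)·(17) − (-7)·(-17) = 102
since m = R²·218 − 102²:  R² = (10404 + 278) / 218 = 49
R = √49 = 7  ⇒  r_B = 7 − 5 = 2

rB=2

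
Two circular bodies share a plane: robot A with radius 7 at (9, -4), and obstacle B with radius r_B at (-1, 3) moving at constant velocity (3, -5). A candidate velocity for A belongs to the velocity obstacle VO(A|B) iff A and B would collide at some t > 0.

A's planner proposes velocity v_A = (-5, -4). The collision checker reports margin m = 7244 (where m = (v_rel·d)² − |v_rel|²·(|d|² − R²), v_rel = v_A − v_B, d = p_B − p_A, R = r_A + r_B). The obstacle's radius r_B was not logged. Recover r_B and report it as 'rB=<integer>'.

m = 7244
d = (-10, 7);  v_rel = (-8, 1),  |v_rel|² = 65
v_rel×d = (-8)·(7) − (1)·(-10) = -46
since m = R²·65 − (-46)²:  R² = (2116 + 7244) / 65 = 144
R = √144 = 12  ⇒  r_B = 12 − 7 = 5

rB=5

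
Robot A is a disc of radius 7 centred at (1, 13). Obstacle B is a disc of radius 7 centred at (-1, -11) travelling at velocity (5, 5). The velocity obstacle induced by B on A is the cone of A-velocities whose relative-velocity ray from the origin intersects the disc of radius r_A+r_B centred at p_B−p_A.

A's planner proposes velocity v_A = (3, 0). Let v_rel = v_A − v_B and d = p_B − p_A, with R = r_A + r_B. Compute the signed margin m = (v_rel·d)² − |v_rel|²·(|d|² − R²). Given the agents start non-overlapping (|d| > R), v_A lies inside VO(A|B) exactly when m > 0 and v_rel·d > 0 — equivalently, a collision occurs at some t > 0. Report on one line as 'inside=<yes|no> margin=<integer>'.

d = (-2, -24),  |d|² = 580;  R = 7+7 = 14,  c = 580−14² = 384
v_rel = (-2, -5),  |v_rel|² = 29;  v_rel·d = (-2)·(-2) + (-5)·(-24) = 124
29·t² − 248·t + 384 = 0  ⇒  m = 124² − 29·384 = 4240
m = 4240 > 0,  v_rel·d = 124 > 0  ⇒  inside

inside=yes margin=4240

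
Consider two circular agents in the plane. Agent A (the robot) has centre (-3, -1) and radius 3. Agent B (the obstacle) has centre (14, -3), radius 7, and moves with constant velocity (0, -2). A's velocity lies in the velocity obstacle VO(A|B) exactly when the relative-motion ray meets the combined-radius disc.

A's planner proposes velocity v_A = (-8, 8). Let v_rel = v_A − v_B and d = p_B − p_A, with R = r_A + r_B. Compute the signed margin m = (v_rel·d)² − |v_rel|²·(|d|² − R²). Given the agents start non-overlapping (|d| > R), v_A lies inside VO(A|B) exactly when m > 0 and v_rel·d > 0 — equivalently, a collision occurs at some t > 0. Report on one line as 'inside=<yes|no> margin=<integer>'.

d = (17, -2),  |d|² = 293;  R = 3+7 = 10,  c = 293−10² = 193
v_rel = (-8, 10),  |v_rel|² = 164;  v_rel·d = (-8)·(17) + (10)·(-2) = -156
164·t² + 312·t + 193 = 0  ⇒  m = (-156)² − 164·193 = -7316
m = -7316 < 0,  v_rel·d = -156 < 0  ⇒  outside

inside=no margin=-7316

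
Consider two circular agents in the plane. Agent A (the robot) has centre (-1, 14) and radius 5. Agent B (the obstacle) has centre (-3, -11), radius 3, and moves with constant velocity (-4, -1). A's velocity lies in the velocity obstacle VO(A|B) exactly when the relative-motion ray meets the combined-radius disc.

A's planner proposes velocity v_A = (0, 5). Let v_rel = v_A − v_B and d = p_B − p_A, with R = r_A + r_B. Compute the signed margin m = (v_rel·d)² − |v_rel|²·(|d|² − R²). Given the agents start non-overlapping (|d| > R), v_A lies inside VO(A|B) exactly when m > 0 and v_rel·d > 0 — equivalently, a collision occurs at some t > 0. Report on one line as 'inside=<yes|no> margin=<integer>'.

d = (-2, -25),  |d|² = 629;  R = 5+3 = 8,  c = 629−8² = 565
v_rel = (4, 6),  |v_rel|² = 52;  v_rel·d = (4)·(-2) + (6)·(-25) = -158
52·t² + 316·t + 565 = 0  ⇒  m = (-158)² − 52·565 = -4416
m = -4416 < 0,  v_rel·d = -158 < 0  ⇒  outside

inside=no margin=-4416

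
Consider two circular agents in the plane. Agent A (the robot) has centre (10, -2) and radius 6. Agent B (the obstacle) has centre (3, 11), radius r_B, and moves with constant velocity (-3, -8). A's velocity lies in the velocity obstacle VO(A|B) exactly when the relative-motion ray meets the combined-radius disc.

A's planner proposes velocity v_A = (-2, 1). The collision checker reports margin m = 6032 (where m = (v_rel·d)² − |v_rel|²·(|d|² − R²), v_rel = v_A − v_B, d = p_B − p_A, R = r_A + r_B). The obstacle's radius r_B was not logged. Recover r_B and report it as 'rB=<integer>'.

m = 6032
d = (-7, 13);  v_rel = (1, 9),  |v_rel|² = 82
v_rel×d = (1)·(13) − (9)·(-7) = 76
since m = R²·82 − 76²:  R² = (5776 + 6032) / 82 = 144
R = √144 = 12  ⇒  r_B = 12 − 6 = 6

rB=6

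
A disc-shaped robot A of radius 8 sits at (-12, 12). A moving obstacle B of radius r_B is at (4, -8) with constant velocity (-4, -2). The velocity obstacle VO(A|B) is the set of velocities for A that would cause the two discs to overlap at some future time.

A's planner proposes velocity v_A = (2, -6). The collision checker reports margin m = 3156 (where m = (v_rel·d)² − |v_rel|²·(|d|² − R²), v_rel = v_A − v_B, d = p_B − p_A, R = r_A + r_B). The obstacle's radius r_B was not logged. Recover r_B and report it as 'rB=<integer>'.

m = 3156
d = (16, -20);  v_rel = (6, -4),  |v_rel|² = 52
v_rel×d = (6)·(-20) − (-4)·(16) = -56
since m = R²·52 − (-56)²:  R² = (3136 + 3156) / 52 = 121
R = √121 = 11  ⇒  r_B = 11 − 8 = 3

rB=3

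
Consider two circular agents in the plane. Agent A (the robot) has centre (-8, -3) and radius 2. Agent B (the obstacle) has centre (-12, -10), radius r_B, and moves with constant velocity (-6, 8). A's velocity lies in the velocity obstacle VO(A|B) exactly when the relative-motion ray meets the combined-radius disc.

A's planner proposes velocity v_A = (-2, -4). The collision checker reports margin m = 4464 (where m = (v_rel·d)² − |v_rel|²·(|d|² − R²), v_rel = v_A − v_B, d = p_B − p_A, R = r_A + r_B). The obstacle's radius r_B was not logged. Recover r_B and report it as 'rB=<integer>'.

m = 4464
d = (-4, -7);  v_rel = (4, -12),  |v_rel|² = 160
v_rel×d = (4)·(-7) − (-12)·(-4) = -76
since m = R²·160 − (-76)²:  R² = (5776 + 4464) / 160 = 64
R = √64 = 8  ⇒  r_B = 8 − 2 = 6

rB=6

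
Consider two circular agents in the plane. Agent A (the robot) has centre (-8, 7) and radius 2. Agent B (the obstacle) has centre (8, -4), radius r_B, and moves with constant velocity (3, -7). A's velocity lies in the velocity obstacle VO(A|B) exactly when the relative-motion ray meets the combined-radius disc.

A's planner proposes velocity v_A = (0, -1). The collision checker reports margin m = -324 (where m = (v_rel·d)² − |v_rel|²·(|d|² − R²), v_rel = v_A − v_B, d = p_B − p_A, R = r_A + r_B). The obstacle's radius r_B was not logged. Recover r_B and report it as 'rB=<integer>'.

m = -324
d = (16, -11);  v_rel = (-3, 6),  |v_rel|² = 45
v_rel×d = (-3)·(-11) − (6)·(16) = -63
since m = R²·45 − (-63)²:  R² = (3969 + -324) / 45 = 81
R = √81 = 9  ⇒  r_B = 9 − 2 = 7

rB=7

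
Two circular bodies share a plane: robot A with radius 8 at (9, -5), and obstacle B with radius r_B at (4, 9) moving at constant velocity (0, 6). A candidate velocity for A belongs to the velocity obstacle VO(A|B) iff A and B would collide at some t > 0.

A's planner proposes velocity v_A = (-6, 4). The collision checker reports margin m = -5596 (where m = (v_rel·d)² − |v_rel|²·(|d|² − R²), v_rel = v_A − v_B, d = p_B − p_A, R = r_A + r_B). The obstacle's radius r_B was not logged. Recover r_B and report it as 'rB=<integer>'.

m = -5596
d = (-5, 14);  v_rel = (-6, -2),  |v_rel|² = 40
v_rel×d = (-6)·(14) − (-2)·(-5) = -94
since m = R²·40 − (-94)²:  R² = (8836 + -5596) / 40 = 81
R = √81 = 9  ⇒  r_B = 9 − 8 = 1

rB=1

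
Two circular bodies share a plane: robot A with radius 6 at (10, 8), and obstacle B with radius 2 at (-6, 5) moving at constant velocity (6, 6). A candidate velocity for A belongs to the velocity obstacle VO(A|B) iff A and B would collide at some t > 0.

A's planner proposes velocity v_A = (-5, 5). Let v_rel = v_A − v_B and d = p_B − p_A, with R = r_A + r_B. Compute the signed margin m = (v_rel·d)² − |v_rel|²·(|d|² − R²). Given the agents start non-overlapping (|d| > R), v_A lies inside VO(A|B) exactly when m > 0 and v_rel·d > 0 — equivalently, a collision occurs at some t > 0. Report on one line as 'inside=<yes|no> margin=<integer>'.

d = (-16, -3),  |d|² = 265;  R = 6+2 = 8,  c = 265−8² = 201
v_rel = (-11, -1),  |v_rel|² = 122;  v_rel·d = (-11)·(-16) + (-1)·(-3) = 179
122·t² − 358·t + 201 = 0  ⇒  m = 179² − 122·201 = 7519
m = 7519 > 0,  v_rel·d = 179 > 0  ⇒  inside

inside=yes margin=7519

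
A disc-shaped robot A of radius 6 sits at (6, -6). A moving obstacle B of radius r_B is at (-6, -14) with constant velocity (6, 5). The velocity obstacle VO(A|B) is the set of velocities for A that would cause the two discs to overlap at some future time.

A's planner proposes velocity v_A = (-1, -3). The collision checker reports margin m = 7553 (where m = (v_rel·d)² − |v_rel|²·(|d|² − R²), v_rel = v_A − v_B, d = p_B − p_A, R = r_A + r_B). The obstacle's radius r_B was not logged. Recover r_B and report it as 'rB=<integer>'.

m = 7553
d = (-12, -8);  v_rel = (-7, -8),  |v_rel|² = 113
v_rel×d = (-7)·(-8) − (-8)·(-12) = -40
since m = R²·113 − (-40)²:  R² = (1600 + 7553) / 113 = 81
R = √81 = 9  ⇒  r_B = 9 − 6 = 3

rB=3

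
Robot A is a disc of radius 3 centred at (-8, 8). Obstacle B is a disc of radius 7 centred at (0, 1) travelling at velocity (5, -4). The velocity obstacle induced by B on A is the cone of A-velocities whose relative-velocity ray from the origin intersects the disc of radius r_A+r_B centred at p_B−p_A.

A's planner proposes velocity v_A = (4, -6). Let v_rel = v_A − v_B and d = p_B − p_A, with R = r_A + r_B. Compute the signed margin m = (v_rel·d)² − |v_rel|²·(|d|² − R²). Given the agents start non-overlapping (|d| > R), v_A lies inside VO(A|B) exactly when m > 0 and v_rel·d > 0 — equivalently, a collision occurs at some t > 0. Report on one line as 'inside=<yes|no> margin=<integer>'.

d = (8, -7),  |d|² = 113;  R = 3+7 = 10,  c = 113−10² = 13
v_rel = (-1, -2),  |v_rel|² = 5;  v_rel·d = (-1)·(8) + (-2)·(-7) = 6
5·t² − 12·t + 13 = 0  ⇒  m = 6² − 5·13 = -29
m = -29 < 0,  v_rel·d = 6 > 0  ⇒  outside

inside=no margin=-29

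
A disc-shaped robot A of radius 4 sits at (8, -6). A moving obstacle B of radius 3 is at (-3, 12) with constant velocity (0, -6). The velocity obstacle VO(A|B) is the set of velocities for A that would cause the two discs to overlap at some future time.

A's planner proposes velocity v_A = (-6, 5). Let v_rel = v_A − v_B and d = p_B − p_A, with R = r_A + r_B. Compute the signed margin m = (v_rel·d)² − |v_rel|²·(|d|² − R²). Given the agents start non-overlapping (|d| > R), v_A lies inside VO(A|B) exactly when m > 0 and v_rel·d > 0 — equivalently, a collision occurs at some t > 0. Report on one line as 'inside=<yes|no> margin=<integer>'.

d = (-11, 18),  |d|² = 445;  R = 4+3 = 7,  c = 445−7² = 396
v_rel = (-6, 11),  |v_rel|² = 157;  v_rel·d = (-6)·(-11) + (11)·(18) = 264
157·t² − 528·t + 396 = 0  ⇒  m = 264² − 157·396 = 7524
m = 7524 > 0,  v_rel·d = 264 > 0  ⇒  inside

inside=yes margin=7524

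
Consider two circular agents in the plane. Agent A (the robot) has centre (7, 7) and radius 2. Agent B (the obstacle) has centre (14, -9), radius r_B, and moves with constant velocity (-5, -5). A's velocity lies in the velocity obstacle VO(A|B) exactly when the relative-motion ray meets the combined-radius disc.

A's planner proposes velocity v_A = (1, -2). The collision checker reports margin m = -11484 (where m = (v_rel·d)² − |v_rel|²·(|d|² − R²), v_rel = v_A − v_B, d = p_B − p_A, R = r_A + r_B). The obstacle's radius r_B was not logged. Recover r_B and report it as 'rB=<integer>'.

m = -11484
d = (7, -16);  v_rel = (6, 3),  |v_rel|² = 45
v_rel×d = (6)·(-16) − (3)·(7) = -117
since m = R²·45 − (-117)²:  R² = (13689 + -11484) / 45 = 49
R = √49 = 7  ⇒  r_B = 7 − 2 = 5

rB=5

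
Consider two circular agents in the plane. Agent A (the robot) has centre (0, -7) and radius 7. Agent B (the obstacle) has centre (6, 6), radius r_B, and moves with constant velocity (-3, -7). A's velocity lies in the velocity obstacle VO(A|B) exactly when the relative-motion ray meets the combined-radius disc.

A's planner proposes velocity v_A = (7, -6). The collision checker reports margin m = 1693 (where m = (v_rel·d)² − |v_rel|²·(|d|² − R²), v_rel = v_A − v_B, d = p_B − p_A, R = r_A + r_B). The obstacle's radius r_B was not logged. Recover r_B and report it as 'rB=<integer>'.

m = 1693
d = (6, 13);  v_rel = (10, 1),  |v_rel|² = 101
v_rel×d = (10)·(13) − (1)·(6) = 124
since m = R²·101 − 124²:  R² = (15376 + 1693) / 101 = 169
R = √169 = 13  ⇒  r_B = 13 − 7 = 6

rB=6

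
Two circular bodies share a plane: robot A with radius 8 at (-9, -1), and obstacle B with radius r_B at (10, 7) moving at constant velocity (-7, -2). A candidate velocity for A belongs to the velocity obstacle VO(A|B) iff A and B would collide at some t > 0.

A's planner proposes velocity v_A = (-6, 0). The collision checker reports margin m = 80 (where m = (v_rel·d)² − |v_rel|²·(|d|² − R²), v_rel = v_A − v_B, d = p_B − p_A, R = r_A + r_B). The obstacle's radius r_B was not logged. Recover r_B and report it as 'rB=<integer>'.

m = 80
d = (19, 8);  v_rel = (1, 2),  |v_rel|² = 5
v_rel×d = (1)·(8) − (2)·(19) = -30
since m = R²·5 − (-30)²:  R² = (900 + 80) / 5 = 196
R = √196 = 14  ⇒  r_B = 14 − 8 = 6

rB=6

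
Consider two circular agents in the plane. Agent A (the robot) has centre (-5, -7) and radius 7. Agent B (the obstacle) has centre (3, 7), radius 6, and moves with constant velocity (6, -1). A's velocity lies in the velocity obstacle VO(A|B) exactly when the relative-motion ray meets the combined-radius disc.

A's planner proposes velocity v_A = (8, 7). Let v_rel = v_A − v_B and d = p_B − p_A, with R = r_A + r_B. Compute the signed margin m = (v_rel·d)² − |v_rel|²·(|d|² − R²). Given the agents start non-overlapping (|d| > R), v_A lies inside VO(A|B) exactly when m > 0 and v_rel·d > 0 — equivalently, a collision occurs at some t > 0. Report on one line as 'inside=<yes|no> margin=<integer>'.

d = (8, 14),  |d|² = 260;  R = 7+6 = 13,  c = 260−13² = 91
v_rel = (2, 8),  |v_rel|² = 68;  v_rel·d = (2)·(8) + (8)·(14) = 128
68·t² − 256·t + 91 = 0  ⇒  m = 128² − 68·91 = 10196
m = 10196 > 0,  v_rel·d = 128 > 0  ⇒  inside

inside=yes margin=10196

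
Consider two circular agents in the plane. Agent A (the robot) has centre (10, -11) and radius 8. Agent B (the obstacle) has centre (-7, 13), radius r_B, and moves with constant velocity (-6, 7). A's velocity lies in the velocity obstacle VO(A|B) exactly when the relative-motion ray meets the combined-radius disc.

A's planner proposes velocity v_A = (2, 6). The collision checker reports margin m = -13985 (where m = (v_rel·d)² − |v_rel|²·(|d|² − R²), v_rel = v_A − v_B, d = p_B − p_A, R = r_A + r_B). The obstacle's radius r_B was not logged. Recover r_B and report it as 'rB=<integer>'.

m = -13985
d = (-17, 24);  v_rel = (8, -1),  |v_rel|² = 65
v_rel×d = (8)·(24) − (-1)·(-17) = 175
since m = R²·65 − 175²:  R² = (30625 + -13985) / 65 = 256
R = √256 = 16  ⇒  r_B = 16 − 8 = 8

rB=8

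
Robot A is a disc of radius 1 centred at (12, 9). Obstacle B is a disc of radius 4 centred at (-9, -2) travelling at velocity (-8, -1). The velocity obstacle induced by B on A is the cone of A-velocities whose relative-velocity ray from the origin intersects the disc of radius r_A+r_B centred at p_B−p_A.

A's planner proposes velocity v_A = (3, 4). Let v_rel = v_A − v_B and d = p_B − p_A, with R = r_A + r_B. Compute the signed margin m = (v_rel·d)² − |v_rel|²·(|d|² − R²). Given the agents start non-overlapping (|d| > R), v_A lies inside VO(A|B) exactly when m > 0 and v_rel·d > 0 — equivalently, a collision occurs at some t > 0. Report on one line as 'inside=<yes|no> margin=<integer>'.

d = (-21, -11),  |d|² = 562;  R = 1+4 = 5,  c = 562−5² = 537
v_rel = (11, 5),  |v_rel|² = 146;  v_rel·d = (11)·(-21) + (5)·(-11) = -286
146·t² + 572·t + 537 = 0  ⇒  m = (-286)² − 146·537 = 3394
m = 3394 > 0,  v_rel·d = -286 < 0  ⇒  outside

inside=no margin=3394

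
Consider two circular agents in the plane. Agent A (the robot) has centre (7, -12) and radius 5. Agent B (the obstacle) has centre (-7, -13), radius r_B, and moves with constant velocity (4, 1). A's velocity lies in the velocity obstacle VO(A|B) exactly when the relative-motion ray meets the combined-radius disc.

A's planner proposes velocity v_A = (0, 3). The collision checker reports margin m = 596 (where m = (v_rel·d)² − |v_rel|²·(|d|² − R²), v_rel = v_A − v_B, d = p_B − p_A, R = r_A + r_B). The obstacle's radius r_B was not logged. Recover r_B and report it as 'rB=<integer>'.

m = 596
d = (-14, -1);  v_rel = (-4, 2),  |v_rel|² = 20
v_rel×d = (-4)·(-1) − (2)·(-14) = 32
since m = R²·20 − 32²:  R² = (1024 + 596) / 20 = 81
R = √81 = 9  ⇒  r_B = 9 − 5 = 4

rB=4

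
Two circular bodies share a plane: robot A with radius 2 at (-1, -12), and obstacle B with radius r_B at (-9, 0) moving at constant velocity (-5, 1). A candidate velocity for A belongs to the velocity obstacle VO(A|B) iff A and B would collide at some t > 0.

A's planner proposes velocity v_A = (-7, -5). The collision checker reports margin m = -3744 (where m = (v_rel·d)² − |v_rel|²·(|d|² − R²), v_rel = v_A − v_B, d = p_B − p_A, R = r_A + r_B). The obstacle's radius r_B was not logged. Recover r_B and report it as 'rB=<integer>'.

m = -3744
d = (-8, 12);  v_rel = (-2, -6),  |v_rel|² = 40
v_rel×d = (-2)·(12) − (-6)·(-8) = -72
since m = R²·40 − (-72)²:  R² = (5184 + -3744) / 40 = 36
R = √36 = 6  ⇒  r_B = 6 − 2 = 4

rB=4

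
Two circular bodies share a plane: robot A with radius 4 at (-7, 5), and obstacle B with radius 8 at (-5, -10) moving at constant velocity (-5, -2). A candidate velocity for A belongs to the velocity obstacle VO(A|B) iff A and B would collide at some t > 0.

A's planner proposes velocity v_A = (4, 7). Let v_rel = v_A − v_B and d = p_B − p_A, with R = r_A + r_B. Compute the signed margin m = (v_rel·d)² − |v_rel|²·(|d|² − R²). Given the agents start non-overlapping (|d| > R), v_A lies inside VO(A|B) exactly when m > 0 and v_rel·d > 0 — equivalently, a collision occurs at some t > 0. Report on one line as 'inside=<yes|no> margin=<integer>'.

d = (2, -15),  |d|² = 229;  R = 4+8 = 12,  c = 229−12² = 85
v_rel = (9, 9),  |v_rel|² = 162;  v_rel·d = (9)·(2) + (9)·(-15) = -117
162·t² + 234·t + 85 = 0  ⇒  m = (-117)² − 162·85 = -81
m = -81 < 0,  v_rel·d = -117 < 0  ⇒  outside

inside=no margin=-81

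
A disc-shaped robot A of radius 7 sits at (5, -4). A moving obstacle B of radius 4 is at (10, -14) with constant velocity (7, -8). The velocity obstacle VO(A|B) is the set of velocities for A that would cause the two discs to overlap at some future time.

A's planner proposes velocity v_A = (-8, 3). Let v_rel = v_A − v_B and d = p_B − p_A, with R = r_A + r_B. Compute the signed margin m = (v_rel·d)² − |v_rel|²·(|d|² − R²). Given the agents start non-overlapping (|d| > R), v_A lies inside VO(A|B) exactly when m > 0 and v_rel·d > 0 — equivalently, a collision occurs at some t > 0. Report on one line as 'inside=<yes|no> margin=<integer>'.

d = (5, -10),  |d|² = 125;  R = 7+4 = 11,  c = 125−11² = 4
v_rel = (-15, 11),  |v_rel|² = 346;  v_rel·d = (-15)·(5) + (11)·(-10) = -185
346·t² + 370·t + 4 = 0  ⇒  m = (-185)² − 346·4 = 32841
m = 32841 > 0,  v_rel·d = -185 < 0  ⇒  outside

inside=no margin=32841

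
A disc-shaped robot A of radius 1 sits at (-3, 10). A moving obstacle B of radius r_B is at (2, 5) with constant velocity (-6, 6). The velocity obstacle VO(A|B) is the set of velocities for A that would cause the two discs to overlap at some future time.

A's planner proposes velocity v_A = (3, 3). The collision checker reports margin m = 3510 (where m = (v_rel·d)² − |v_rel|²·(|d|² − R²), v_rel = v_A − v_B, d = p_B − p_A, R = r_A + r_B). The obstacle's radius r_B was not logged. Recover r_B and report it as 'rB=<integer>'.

m = 3510
d = (5, -5);  v_rel = (9, -3),  |v_rel|² = 90
v_rel×d = (9)·(-5) − (-3)·(5) = -30
since m = R²·90 − (-30)²:  R² = (900 + 3510) / 90 = 49
R = √49 = 7  ⇒  r_B = 7 − 1 = 6

rB=6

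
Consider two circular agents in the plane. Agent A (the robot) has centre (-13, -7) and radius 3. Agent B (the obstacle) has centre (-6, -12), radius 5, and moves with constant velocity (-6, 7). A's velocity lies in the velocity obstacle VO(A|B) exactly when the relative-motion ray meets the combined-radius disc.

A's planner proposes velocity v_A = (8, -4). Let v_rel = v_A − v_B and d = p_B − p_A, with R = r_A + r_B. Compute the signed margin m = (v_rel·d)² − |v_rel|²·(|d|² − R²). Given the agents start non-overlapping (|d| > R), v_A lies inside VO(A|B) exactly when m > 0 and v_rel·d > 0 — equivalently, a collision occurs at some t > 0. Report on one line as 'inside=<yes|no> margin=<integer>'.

d = (7, -5),  |d|² = 74;  R = 3+5 = 8,  c = 74−8² = 10
v_rel = (14, -11),  |v_rel|² = 317;  v_rel·d = (14)·(7) + (-11)·(-5) = 153
317·t² − 306·t + 10 = 0  ⇒  m = 153² − 317·10 = 20239
m = 20239 > 0,  v_rel·d = 153 > 0  ⇒  inside

inside=yes margin=20239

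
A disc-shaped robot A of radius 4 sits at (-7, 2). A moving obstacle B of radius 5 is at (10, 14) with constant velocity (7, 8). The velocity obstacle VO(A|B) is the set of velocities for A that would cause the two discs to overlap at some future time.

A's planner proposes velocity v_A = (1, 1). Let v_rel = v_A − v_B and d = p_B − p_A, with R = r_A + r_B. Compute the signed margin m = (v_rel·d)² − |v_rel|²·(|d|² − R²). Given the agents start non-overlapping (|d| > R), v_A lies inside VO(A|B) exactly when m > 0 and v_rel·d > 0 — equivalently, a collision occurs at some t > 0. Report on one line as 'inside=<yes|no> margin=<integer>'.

d = (17, 12),  |d|² = 433;  R = 4+5 = 9,  c = 433−9² = 352
v_rel = (-6, -7),  |v_rel|² = 85;  v_rel·d = (-6)·(17) + (-7)·(12) = -186
85·t² + 372·t + 352 = 0  ⇒  m = (-186)² − 85·352 = 4676
m = 4676 > 0,  v_rel·d = -186 < 0  ⇒  outside

inside=no margin=4676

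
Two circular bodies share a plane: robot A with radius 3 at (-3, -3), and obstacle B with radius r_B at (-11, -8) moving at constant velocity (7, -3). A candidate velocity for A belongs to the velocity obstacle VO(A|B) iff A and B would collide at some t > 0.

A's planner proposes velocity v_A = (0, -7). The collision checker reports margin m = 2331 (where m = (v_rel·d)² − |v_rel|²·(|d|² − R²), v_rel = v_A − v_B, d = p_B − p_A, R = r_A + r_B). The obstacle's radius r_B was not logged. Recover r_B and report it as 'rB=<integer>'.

m = 2331
d = (-8, -5);  v_rel = (-7, -4),  |v_rel|² = 65
v_rel×d = (-7)·(-5) − (-4)·(-8) = 3
since m = R²·65 − 3²:  R² = (9 + 2331) / 65 = 36
R = √36 = 6  ⇒  r_B = 6 − 3 = 3

rB=3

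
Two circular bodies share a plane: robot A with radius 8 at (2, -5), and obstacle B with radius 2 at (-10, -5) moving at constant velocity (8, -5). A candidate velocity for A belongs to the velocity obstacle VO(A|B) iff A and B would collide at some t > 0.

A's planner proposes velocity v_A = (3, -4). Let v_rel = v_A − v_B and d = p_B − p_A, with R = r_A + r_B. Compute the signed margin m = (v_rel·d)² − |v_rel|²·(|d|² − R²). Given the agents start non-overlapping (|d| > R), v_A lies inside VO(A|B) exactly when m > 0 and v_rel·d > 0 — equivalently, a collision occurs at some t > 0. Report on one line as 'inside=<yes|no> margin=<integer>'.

d = (-12, 0),  |d|² = 144;  R = 8+2 = 10,  c = 144−10² = 44
v_rel = (-5, 1),  |v_rel|² = 26;  v_rel·d = (-5)·(-12) + (1)·(0) = 60
26·t² − 120·t + 44 = 0  ⇒  m = 60² − 26·44 = 2456
m = 2456 > 0,  v_rel·d = 60 > 0  ⇒  inside

inside=yes margin=2456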